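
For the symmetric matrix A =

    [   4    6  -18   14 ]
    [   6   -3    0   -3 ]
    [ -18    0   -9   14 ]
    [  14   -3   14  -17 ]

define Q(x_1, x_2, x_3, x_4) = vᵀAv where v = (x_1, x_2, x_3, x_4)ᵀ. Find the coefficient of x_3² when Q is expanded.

-9

The coefficient of x_3² is the diagonal entry A[3,3] = -9.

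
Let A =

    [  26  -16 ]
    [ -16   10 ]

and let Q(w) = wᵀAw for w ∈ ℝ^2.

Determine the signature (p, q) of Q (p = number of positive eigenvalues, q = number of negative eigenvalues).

(2, 0)

An LDLᵀ factorisation of A has diagonal entries 26, 2/13.
So there are 2 positive pivots.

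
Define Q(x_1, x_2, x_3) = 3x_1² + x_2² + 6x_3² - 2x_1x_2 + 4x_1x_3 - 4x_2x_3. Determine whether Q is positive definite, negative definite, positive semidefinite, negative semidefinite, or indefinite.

positive definite

The symmetric matrix of Q is A = [[3, -1, 2], [-1, 1, -2], [2, -2, 6]].
Leading principal minors: Δ_1 = 3, Δ_2 = 2, Δ_3 = 4.
All leading principal minors are positive, so by Sylvester's criterion Q is positive definite.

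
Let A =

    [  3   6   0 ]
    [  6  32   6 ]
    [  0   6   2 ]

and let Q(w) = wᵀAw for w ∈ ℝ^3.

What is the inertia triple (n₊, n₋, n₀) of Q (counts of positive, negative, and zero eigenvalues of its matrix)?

(3, 0, 0)

Row-reducing A symmetrically gives the diagonal entries 3, 20, 1/5.
So there are 3 positive pivots.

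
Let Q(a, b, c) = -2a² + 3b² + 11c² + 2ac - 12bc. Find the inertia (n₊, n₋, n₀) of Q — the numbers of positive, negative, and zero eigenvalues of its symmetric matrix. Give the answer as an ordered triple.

The associated matrix is A = [[-2, 0, 1], [0, 3, -6], [1, -6, 11]].
Symmetric row and column elimination reduces A to a congruent diagonal form with pivots -2, 3, -1/2.
That gives 1 positive, 2 negative pivots.

(1, 2, 0)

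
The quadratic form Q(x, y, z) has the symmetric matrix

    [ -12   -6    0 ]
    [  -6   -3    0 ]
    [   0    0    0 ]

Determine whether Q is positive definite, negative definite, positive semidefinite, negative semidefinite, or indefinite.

negative semidefinite

Congruent diagonalization of A (simultaneous row and column reduction) yields pivots -12, 0, 0.
So there are 1 negative, 2 zero pivots.
Hence Q is negative semidefinite.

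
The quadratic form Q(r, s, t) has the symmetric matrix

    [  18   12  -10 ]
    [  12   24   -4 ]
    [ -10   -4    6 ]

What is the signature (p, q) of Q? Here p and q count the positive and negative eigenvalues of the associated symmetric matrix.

Symmetric row and column elimination reduces A to a congruent diagonal form with pivots 18, 16, 0.
Counting signs: 2 positive, 1 zero.

(2, 0)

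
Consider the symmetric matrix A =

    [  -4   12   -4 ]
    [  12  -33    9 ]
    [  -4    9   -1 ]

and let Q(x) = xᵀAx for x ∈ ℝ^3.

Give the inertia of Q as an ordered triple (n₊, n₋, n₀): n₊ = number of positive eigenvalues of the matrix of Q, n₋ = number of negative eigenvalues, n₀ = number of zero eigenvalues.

(1, 1, 1)

Row-reducing A symmetrically gives the diagonal entries -4, 3, 0.
So there are 1 positive, 1 negative, 1 zero pivots.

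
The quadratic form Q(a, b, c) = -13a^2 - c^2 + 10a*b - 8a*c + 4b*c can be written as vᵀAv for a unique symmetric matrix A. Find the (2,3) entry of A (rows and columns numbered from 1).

2

The coefficient of b·c in Q is 4. For a symmetric A this equals A[2,3] + A[3,2] = 2·A[2,3].
So A[2,3] = 4/2 = 2.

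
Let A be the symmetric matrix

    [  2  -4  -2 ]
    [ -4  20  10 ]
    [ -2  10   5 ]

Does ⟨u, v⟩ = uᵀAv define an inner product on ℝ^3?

Symmetric row and column elimination reduces A to a congruent diagonal form with pivots 2, 12, 0.
Counting signs: 2 positive, 1 zero.
Hence Q is positive semidefinite.
⟨·,·⟩ is an inner product exactly when A is positive definite.

no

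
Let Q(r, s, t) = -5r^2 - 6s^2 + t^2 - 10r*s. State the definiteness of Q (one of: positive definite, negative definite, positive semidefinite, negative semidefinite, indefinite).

The symmetric matrix is A = [[-5, -5, 0], [-5, -6, 0], [0, 0, 1]].
Congruent diagonalization of A (simultaneous row and column reduction) yields pivots -5, -1, 1.
That gives 1 positive, 2 negative pivots.
Hence Q is indefinite.

indefinite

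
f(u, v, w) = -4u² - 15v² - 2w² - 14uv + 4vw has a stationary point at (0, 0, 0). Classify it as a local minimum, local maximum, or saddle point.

local maximum

The Hessian at the origin is H = [[-8, -14, 0], [-14, -30, 4], [0, 4, -4]].
Symmetric row and column elimination reduces H to a congruent diagonal form with pivots -8, -11/2, -12/11.
That gives 3 negative pivots.
H is negative definite, so the origin is a strict local maximum.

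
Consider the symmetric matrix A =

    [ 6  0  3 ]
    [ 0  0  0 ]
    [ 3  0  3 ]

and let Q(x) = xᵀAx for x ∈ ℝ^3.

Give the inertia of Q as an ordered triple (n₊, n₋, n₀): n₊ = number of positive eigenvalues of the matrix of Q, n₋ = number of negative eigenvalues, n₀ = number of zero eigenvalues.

Congruent diagonalization of A (simultaneous row and column reduction) yields pivots 6, 0, 3/2.
That gives 2 positive, 1 zero pivots.

(2, 0, 1)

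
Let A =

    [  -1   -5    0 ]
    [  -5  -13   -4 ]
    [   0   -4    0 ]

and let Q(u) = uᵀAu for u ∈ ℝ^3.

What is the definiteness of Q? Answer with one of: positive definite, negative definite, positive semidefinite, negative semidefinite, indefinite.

indefinite

Row-reducing A symmetrically gives the diagonal entries -1, 12, -4/3.
So there are 1 positive, 2 negative pivots.
Hence Q is indefinite.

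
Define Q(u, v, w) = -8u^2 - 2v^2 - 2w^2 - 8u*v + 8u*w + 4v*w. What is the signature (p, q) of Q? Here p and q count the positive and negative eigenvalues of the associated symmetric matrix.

Write A = [[-8, -4, 4], [-4, -2, 2], [4, 2, -2]].
Row-reducing A symmetrically gives the diagonal entries -8, 0, 0.
That gives 1 negative, 2 zero pivots.

(0, 1)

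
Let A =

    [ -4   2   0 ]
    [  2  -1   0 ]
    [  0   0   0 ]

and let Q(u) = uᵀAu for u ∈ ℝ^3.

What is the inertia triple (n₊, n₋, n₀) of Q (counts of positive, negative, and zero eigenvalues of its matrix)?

(0, 1, 2)

Row-reducing A symmetrically gives the diagonal entries -4, 0, 0.
That gives 1 negative, 2 zero pivots.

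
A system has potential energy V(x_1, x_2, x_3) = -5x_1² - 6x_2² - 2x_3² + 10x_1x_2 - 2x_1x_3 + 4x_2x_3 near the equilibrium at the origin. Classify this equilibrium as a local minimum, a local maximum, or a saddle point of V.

The Hessian at the origin is H = [[-10, 10, -2], [10, -12, 4], [-2, 4, -4]].
Congruent diagonalization of H (simultaneous row and column reduction) yields pivots -10, -2, -8/5.
So there are 3 negative pivots.
H is negative definite, so the origin is a strict local maximum.

local maximum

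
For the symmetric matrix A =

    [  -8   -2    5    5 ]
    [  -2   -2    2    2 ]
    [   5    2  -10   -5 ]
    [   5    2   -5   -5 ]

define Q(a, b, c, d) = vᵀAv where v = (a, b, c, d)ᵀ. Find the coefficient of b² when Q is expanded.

-2

The coefficient of b² is the diagonal entry A[2,2] = -2.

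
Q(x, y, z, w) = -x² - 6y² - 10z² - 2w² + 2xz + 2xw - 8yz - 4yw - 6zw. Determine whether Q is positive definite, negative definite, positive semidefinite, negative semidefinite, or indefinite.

negative definite

The symmetric matrix of Q is A = [[-1, 0, 1, 1], [0, -6, -4, -2], [1, -4, -10, -3], [1, -2, -3, -2]].
Leading principal minors: Δ_1 = -1, Δ_2 = 6, Δ_3 = -38, Δ_4 = 10.
The signs alternate starting with Δ_1 < 0, so by Sylvester's criterion Q is negative definite.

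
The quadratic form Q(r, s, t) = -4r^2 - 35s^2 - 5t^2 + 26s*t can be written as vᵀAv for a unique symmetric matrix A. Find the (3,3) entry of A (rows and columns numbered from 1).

-5

The coefficient of t^2 in Q is -5, and that is exactly A[3,3].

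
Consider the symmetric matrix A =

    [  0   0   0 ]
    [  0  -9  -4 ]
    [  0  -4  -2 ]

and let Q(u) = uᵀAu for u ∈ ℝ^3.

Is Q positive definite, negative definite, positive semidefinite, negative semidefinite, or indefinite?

Applying the same elementary operations to the rows and columns of A produces a congruent diagonal matrix with entries 0, -9, -2/9.
That gives 2 negative, 1 zero pivots.
Hence Q is negative semidefinite.

negative semidefinite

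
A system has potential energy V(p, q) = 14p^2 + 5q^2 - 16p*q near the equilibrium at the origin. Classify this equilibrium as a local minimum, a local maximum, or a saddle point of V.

local minimum

The Hessian at the origin is H = [[28, -16], [-16, 10]].
det H = 28·10 − (-16)² = 24 > 0 and H[1,1] = 28 > 0, so H is positive definite.
Therefore the origin is a local minimum.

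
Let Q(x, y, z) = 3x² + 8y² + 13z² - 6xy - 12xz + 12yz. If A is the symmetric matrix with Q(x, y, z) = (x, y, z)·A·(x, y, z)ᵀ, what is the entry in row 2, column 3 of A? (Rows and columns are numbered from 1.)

The coefficient of y·z in Q is 12. For a symmetric A this equals A[2,3] + A[3,2] = 2·A[2,3].
So A[2,3] = 12/2 = 6.

6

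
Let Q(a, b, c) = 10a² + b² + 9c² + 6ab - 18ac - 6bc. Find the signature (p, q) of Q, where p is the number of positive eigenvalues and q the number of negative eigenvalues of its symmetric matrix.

The associated matrix is A = [[10, 3, -9], [3, 1, -3], [-9, -3, 9]].
Congruent diagonalization of A (simultaneous row and column reduction) yields pivots 10, 1/10, 0.
That gives 2 positive, 1 zero pivots.

(2, 0)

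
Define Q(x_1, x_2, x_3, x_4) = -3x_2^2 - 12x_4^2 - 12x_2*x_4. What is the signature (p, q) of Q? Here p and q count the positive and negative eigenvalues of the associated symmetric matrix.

(0, 1)

The symmetric matrix is A = [[0, 0, 0, 0], [0, -3, 0, -6], [0, 0, 0, 0], [0, -6, 0, -12]].
Congruent diagonalization of A (simultaneous row and column reduction) yields pivots 0, -3, 0, 0.
So there are 1 negative, 3 zero pivots.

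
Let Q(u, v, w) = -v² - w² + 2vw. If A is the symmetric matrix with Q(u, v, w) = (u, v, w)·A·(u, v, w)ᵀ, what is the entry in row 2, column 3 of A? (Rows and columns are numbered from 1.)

1

The coefficient of v·w in Q is 2. For a symmetric A this equals A[2,3] + A[3,2] = 2·A[2,3].
So A[2,3] = 2/2 = 1.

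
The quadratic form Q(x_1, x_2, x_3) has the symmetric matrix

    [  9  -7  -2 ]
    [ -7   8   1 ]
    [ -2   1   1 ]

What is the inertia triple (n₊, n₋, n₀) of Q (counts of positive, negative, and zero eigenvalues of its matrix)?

(3, 0, 0)

Congruent diagonalization of A (simultaneous row and column reduction) yields pivots 9, 23/9, 10/23.
That gives 3 positive pivots.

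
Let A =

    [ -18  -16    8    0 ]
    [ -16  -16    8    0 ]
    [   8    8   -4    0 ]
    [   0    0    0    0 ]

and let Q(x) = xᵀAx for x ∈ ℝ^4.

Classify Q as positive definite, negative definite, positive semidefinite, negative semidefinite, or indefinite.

Applying the same elementary operations to the rows and columns of A produces a congruent diagonal matrix with entries -18, -16/9, 0, 0.
That gives 2 negative, 2 zero pivots.
Hence Q is negative semidefinite.

negative semidefinite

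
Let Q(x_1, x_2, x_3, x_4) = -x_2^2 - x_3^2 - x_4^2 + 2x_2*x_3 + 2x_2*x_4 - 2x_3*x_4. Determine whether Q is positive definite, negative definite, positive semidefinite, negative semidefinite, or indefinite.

negative semidefinite

The symmetric matrix is A = [[0, 0, 0, 0], [0, -1, 1, 1], [0, 1, -1, -1], [0, 1, -1, -1]].
Congruent diagonalization of A (simultaneous row and column reduction) yields pivots 0, -1, 0, 0.
That gives 1 negative, 3 zero pivots.
Hence Q is negative semidefinite.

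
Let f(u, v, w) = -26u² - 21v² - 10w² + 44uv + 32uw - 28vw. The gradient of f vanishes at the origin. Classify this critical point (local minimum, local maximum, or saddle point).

The Hessian at the origin is H = [[-52, 44, 32], [44, -42, -28], [32, -28, -20]].
Row-reducing H symmetrically gives the diagonal entries -52, -62/13, -4/31.
So there are 3 negative pivots.
H is negative definite, so the origin is a strict local maximum.

local maximum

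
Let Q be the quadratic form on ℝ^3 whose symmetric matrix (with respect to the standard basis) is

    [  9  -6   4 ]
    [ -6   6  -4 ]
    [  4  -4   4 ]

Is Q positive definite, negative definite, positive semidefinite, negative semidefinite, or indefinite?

positive definite

Applying the same elementary operations to the rows and columns of A produces a congruent diagonal matrix with entries 9, 2, 4/3.
So there are 3 positive pivots.
Hence Q is positive definite.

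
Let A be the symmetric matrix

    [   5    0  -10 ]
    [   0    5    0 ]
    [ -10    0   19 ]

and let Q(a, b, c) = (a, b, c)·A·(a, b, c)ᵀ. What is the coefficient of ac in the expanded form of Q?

-20

The coefficient of ac is A[1,3] + A[3,1] = 2·(-10) = -20.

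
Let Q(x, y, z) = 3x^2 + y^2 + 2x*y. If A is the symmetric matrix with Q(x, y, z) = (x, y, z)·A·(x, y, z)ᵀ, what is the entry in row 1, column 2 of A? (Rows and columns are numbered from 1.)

1

The coefficient of x·y in Q is 2. For a symmetric A this equals A[1,2] + A[2,1] = 2·A[1,2].
So A[1,2] = 2/2 = 1.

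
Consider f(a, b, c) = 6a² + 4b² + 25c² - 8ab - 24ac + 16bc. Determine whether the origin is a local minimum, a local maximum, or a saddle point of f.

The Hessian at the origin is H = [[12, -8, -24], [-8, 8, 16], [-24, 16, 50]].
Row-reducing H symmetrically gives the diagonal entries 12, 8/3, 2.
That gives 3 positive pivots.
H is positive definite, so the origin is a strict local minimum.

local minimum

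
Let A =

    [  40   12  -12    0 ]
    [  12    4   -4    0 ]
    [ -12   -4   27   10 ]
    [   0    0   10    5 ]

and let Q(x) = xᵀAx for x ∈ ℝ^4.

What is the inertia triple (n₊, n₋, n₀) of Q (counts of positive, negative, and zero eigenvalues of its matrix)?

(4, 0, 0)

An LDLᵀ factorisation of A has diagonal entries 40, 2/5, 23, 15/23.
That gives 4 positive pivots.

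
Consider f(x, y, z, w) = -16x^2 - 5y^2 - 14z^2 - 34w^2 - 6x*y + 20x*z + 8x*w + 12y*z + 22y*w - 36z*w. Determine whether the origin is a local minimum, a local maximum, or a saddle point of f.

The Hessian at the origin is H = [[-32, -6, 20, 8], [-6, -10, 12, 22], [20, 12, -28, -36], [8, 22, -36, -68]].
Row-reducing H symmetrically gives the diagonal entries -32, -71/8, -556/71, -60/139.
Counting signs: 4 negative.
H is negative definite, so the origin is a strict local maximum.

local maximum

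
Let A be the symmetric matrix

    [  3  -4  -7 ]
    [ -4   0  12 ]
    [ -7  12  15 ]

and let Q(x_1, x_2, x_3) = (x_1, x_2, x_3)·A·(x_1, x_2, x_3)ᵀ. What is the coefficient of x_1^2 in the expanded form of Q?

The coefficient of x_1^2 is the diagonal entry A[1,1] = 3.

3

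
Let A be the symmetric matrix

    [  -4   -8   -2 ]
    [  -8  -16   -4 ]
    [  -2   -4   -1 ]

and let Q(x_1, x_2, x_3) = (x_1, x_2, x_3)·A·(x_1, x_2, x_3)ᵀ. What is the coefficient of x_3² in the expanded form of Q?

-1

The coefficient of x_3² is the diagonal entry A[3,3] = -1.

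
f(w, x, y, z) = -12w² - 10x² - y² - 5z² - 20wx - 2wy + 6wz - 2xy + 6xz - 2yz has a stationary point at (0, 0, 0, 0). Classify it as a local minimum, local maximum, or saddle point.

The Hessian at the origin is H = [[-24, -20, -2, 6], [-20, -20, -2, 6], [-2, -2, -2, -2], [6, 6, -2, -10]].
Congruent diagonalization of H (simultaneous row and column reduction) yields pivots -24, -10/3, -9/5, -40/9.
That gives 4 negative pivots.
H is negative definite, so the origin is a strict local maximum.

local maximum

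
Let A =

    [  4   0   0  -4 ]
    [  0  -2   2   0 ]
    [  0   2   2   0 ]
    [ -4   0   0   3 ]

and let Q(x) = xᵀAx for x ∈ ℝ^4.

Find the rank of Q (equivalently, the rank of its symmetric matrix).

4

Row-reducing A symmetrically gives the diagonal entries 4, -2, 4, -1.
Counting signs: 2 positive, 2 negative.
The rank is the number of nonzero pivots: 4.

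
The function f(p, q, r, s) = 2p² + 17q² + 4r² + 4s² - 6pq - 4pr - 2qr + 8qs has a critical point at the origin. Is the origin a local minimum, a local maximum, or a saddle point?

The Hessian at the origin is H = [[4, -6, -4, 0], [-6, 34, -2, 8], [-4, -2, 8, 0], [0, 8, 0, 8]].
Congruent diagonalization of H (simultaneous row and column reduction) yields pivots 4, 25, 36/25, 8/9.
So there are 4 positive pivots.
H is positive definite, so the origin is a strict local minimum.

local minimum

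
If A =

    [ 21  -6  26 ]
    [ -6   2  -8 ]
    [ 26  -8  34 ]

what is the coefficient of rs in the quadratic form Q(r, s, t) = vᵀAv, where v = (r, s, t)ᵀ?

-12

The coefficient of rs is A[1,2] + A[2,1] = 2·(-6) = -12.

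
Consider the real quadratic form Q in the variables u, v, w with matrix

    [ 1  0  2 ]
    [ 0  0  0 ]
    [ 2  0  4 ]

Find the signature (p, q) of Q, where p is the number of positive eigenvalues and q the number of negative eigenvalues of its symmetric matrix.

Symmetric row and column elimination reduces A to a congruent diagonal form with pivots 1, 0, 0.
That gives 1 positive, 2 zero pivots.

(1, 0)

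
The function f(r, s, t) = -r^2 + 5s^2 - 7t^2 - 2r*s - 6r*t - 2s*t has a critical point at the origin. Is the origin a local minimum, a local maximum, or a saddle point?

saddle point

The Hessian at the origin is H = [[-2, -2, -6], [-2, 10, -2], [-6, -2, -14]].
Symmetric row and column elimination reduces H to a congruent diagonal form with pivots -2, 12, 8/3.
That gives 2 positive, 1 negative pivots.
H is indefinite, so the origin is a saddle point.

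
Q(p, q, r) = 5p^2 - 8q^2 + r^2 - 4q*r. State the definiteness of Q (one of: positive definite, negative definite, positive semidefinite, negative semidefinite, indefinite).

The associated matrix is A = [[5, 0, 0], [0, -8, -2], [0, -2, 1]].
Applying the same elementary operations to the rows and columns of A produces a congruent diagonal matrix with entries 5, -8, 3/2.
That gives 2 positive, 1 negative pivots.
Hence Q is indefinite.

indefinite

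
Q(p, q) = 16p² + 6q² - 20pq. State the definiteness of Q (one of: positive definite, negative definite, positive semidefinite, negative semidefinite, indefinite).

indefinite

The associated matrix is A = [[16, -10], [-10, 6]].
Symmetric row and column elimination reduces A to a congruent diagonal form with pivots 16, -1/4.
That gives 1 positive, 1 negative pivots.
Hence Q is indefinite.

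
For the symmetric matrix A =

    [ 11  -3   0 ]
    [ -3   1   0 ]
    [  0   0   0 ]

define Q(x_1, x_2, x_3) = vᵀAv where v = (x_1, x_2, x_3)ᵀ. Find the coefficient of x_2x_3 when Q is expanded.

0

The coefficient of x_2x_3 is A[2,3] + A[3,2] = 2·0 = 0.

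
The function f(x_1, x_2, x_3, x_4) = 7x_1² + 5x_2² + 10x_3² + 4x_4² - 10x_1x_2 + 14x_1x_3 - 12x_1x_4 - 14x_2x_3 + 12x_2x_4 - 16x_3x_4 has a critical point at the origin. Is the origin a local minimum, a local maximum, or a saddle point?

saddle point

The Hessian at the origin is H = [[14, -10, 14, -12], [-10, 10, -14, 12], [14, -14, 20, -16], [-12, 12, -16, 8]].
An LDLᵀ factorisation of H has diagonal entries 14, 20/7, 2/5, -8.
That gives 3 positive, 1 negative pivots.
H is indefinite, so the origin is a saddle point.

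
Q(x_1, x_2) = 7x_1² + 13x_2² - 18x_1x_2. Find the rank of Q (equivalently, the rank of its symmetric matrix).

2

Write A = [[7, -9], [-9, 13]].
Symmetric row and column elimination reduces A to a congruent diagonal form with pivots 7, 10/7.
That gives 2 positive pivots.
The rank is the number of nonzero pivots: 2.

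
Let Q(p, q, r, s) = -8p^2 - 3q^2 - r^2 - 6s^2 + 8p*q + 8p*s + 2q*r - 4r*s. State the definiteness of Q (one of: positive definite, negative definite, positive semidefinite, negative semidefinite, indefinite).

The associated matrix is A = [[-8, 4, 0, 4], [4, -3, 1, 0], [0, 1, -1, -2], [4, 0, -2, -6]].
Symmetric row and column elimination reduces A to a congruent diagonal form with pivots -8, -1, 0, 0.
Counting signs: 2 negative, 2 zero.
Hence Q is negative semidefinite.

negative semidefinite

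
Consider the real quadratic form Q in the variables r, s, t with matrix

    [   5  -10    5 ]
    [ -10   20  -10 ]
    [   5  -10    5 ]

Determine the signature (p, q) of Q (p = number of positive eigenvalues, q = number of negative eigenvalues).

Symmetric row and column elimination reduces A to a congruent diagonal form with pivots 5, 0, 0.
That gives 1 positive, 2 zero pivots.

(1, 0)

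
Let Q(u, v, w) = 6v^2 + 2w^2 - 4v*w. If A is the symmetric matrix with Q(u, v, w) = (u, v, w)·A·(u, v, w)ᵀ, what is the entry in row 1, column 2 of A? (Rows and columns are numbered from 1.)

0

The coefficient of u·v in Q is 0. For a symmetric A this equals A[1,2] + A[2,1] = 2·A[1,2].
So A[1,2] = 0/2 = 0.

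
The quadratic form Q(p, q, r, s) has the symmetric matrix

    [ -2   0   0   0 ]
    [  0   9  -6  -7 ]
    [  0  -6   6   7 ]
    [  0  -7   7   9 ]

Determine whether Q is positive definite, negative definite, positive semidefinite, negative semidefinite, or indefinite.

Symmetric row and column elimination reduces A to a congruent diagonal form with pivots -2, 9, 2, 5/6.
So there are 3 positive, 1 negative pivots.
Hence Q is indefinite.

indefinite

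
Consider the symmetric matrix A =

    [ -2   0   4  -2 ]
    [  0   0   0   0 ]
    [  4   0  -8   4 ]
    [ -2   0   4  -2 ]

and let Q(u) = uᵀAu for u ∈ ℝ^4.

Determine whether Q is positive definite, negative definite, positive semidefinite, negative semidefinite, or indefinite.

negative semidefinite

Symmetric row and column elimination reduces A to a congruent diagonal form with pivots -2, 0, 0, 0.
That gives 1 negative, 3 zero pivots.
Hence Q is negative semidefinite.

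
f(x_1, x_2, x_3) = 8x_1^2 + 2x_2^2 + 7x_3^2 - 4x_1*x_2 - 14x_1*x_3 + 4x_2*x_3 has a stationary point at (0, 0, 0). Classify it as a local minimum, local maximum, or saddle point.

local minimum

The Hessian at the origin is H = [[16, -4, -14], [-4, 4, 4], [-14, 4, 14]].
Applying the same elementary operations to the rows and columns of H produces a congruent diagonal matrix with entries 16, 3, 5/3.
That gives 3 positive pivots.
H is positive definite, so the origin is a strict local minimum.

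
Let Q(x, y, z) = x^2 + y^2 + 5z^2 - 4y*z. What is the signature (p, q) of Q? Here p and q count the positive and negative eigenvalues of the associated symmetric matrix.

(3, 0)

The symmetric matrix is A = [[1, 0, 0], [0, 1, -2], [0, -2, 5]].
Congruent diagonalization of A (simultaneous row and column reduction) yields pivots 1, 1, 1.
Counting signs: 3 positive.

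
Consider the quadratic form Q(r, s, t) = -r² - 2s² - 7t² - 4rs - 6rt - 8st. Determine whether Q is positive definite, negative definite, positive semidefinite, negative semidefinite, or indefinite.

indefinite

The symmetric matrix is A = [[-1, -2, -3], [-2, -2, -4], [-3, -4, -7]].
Congruent diagonalization of A (simultaneous row and column reduction) yields pivots -1, 2, 0.
So there are 1 positive, 1 negative, 1 zero pivots.
Hence Q is indefinite.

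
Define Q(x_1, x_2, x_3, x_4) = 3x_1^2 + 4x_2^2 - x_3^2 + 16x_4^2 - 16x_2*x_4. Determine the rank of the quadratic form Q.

3

The associated matrix is A = [[3, 0, 0, 0], [0, 4, 0, -8], [0, 0, -1, 0], [0, -8, 0, 16]].
Congruent diagonalization of A (simultaneous row and column reduction) yields pivots 3, 4, -1, 0.
Counting signs: 2 positive, 1 negative, 1 zero.
The rank is the number of nonzero pivots: 3.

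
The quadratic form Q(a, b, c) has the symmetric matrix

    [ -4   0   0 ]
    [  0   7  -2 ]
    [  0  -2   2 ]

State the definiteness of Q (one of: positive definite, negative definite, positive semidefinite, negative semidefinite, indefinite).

indefinite

Symmetric row and column elimination reduces A to a congruent diagonal form with pivots -4, 7, 10/7.
That gives 2 positive, 1 negative pivots.
Hence Q is indefinite.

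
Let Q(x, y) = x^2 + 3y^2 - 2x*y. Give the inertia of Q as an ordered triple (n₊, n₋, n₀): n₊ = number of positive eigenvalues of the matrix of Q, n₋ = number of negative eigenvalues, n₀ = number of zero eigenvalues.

(2, 0, 0)

The associated matrix is A = [[1, -1], [-1, 3]].
Applying the same elementary operations to the rows and columns of A produces a congruent diagonal matrix with entries 1, 2.
So there are 2 positive pivots.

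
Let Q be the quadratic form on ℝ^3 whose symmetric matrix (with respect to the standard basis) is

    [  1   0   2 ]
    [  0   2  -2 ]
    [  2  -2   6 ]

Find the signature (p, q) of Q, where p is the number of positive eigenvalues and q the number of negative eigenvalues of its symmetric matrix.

Applying the same elementary operations to the rows and columns of A produces a congruent diagonal matrix with entries 1, 2, 0.
Counting signs: 2 positive, 1 zero.

(2, 0)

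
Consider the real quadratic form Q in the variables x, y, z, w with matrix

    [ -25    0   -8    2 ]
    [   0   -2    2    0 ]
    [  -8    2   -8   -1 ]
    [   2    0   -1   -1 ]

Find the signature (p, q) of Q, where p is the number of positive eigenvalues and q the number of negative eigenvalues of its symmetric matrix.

An LDLᵀ factorisation of A has diagonal entries -25, -2, -86/25, -5/86.
So there are 4 negative pivots.

(0, 4)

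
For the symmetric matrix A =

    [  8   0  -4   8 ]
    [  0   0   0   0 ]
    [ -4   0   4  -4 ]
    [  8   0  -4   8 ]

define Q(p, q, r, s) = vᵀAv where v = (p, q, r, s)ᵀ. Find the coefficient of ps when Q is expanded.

16

The coefficient of ps is A[1,4] + A[4,1] = 2·8 = 16.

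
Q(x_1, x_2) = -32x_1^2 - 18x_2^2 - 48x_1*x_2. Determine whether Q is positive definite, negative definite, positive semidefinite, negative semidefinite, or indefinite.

negative semidefinite

The symmetric matrix of Q is [[-32, -24], [-24, -18]].
For the 2×2 matrix [[-32, -24], [-24, -18]]: det = -32·-18 − (-24)² = 0, trace = -50.
det = 0 so one eigenvalue is zero; the form is semidefinite with the sign of the trace.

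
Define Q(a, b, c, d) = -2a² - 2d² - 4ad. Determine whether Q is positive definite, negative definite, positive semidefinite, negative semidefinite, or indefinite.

The associated matrix is A = [[-2, 0, 0, -2], [0, 0, 0, 0], [0, 0, 0, 0], [-2, 0, 0, -2]].
Symmetric row and column elimination reduces A to a congruent diagonal form with pivots -2, 0, 0, 0.
So there are 1 negative, 3 zero pivots.
Hence Q is negative semidefinite.

negative semidefinite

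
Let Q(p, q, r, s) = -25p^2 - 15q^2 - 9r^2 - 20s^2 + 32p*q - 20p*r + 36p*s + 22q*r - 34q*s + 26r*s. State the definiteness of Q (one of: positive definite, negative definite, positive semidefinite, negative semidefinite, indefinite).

The symmetric matrix is A = [[-25, 16, -10, 18], [16, -15, 11, -17], [-10, 11, -9, 13], [18, -17, 13, -20]].
Row-reducing A symmetrically gives the diagonal entries -25, -119/25, -66/119, -3/11.
So there are 4 negative pivots.
Hence Q is negative definite.

negative definite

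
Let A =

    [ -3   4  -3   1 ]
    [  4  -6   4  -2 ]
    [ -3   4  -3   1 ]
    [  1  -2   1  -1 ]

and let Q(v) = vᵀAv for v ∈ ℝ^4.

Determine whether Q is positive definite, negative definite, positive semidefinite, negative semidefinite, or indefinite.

Row-reducing A symmetrically gives the diagonal entries -3, -2/3, 0, 0.
Counting signs: 2 negative, 2 zero.
Hence Q is negative semidefinite.

negative semidefinite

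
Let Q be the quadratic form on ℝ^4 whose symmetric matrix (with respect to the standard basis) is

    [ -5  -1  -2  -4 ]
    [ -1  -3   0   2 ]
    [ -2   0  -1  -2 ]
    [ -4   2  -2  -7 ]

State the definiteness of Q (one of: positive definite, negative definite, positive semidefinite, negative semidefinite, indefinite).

negative definite

Leading principal minors: Δ_1 = -5, Δ_2 = 14, Δ_3 = -2, Δ_4 = 2.
The signs alternate starting with Δ_1 < 0, so by Sylvester's criterion Q is negative definite.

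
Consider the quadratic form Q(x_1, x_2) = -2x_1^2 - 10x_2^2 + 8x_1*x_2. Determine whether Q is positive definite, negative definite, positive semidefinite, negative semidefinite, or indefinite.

The symmetric matrix of Q is [[-2, 4], [4, -10]].
For the 2×2 matrix [[-2, 4], [4, -10]]: det = -2·-10 − (4)² = 4, trace = -12.
det > 0 so both eigenvalues share the sign of the trace; trace = -12 < 0 ⇒ both negative.

negative definite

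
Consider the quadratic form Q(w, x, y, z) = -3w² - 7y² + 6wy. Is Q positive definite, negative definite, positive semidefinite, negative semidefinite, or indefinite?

Write A = [[-3, 0, 3, 0], [0, 0, 0, 0], [3, 0, -7, 0], [0, 0, 0, 0]].
Row-reducing A symmetrically gives the diagonal entries -3, 0, -4, 0.
That gives 2 negative, 2 zero pivots.
Hence Q is negative semidefinite.

negative semidefinite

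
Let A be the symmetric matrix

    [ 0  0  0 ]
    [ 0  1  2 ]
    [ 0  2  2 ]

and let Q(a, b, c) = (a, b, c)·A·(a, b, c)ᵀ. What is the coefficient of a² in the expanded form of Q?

The coefficient of a² is the diagonal entry A[1,1] = 0.

0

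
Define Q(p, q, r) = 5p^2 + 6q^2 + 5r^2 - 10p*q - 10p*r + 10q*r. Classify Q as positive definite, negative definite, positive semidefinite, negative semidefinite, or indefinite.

Write A = [[5, -5, -5], [-5, 6, 5], [-5, 5, 5]].
Congruent diagonalization of A (simultaneous row and column reduction) yields pivots 5, 1, 0.
Counting signs: 2 positive, 1 zero.
Hence Q is positive semidefinite.

positive semidefinite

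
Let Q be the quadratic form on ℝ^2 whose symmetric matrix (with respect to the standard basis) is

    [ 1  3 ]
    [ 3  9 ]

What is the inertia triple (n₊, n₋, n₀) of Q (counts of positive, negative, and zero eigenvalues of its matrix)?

(1, 0, 1)

Congruent diagonalization of A (simultaneous row and column reduction) yields pivots 1, 0.
So there are 1 positive, 1 zero pivots.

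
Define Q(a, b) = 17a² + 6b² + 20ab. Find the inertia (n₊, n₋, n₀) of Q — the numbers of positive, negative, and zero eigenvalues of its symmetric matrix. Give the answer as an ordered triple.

The symmetric matrix is A = [[17, 10], [10, 6]].
Congruent diagonalization of A (simultaneous row and column reduction) yields pivots 17, 2/17.
So there are 2 positive pivots.

(2, 0, 0)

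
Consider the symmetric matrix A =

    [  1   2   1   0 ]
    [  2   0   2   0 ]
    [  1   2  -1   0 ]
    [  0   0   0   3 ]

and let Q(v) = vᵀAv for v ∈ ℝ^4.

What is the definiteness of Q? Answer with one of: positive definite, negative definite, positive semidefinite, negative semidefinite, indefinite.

indefinite

Congruent diagonalization of A (simultaneous row and column reduction) yields pivots 1, -4, -2, 3.
Counting signs: 2 positive, 2 negative.
Hence Q is indefinite.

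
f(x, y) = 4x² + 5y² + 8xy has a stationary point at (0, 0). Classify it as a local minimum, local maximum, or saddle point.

local minimum

The Hessian at the origin is H = [[8, 8], [8, 10]].
det H = 8·10 − (8)² = 16 > 0 and H[1,1] = 8 > 0, so H is positive definite.
Therefore the origin is a local minimum.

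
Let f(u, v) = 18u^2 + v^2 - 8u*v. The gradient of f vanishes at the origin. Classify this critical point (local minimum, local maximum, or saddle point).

local minimum

The Hessian at the origin is H = [[36, -8], [-8, 2]].
det H = 36·2 − (-8)² = 8 > 0 and H[1,1] = 36 > 0, so H is positive definite.
Therefore the origin is a local minimum.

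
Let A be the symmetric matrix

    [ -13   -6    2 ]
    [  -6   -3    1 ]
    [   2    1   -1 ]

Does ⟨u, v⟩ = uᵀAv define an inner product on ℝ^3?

no

Leading principal minors: Δ_1 = -13, Δ_2 = 3, Δ_3 = -2.
The signs alternate starting with Δ_1 < 0, so by Sylvester's criterion Q is negative definite.
⟨·,·⟩ is an inner product exactly when A is positive definite.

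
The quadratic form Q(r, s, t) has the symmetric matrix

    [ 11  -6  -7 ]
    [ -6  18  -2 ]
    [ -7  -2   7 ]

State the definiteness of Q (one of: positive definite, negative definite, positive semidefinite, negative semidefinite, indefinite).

Row-reducing A symmetrically gives the diagonal entries 11, 162/11, 20/81.
Counting signs: 3 positive.
Hence Q is positive definite.

positive definite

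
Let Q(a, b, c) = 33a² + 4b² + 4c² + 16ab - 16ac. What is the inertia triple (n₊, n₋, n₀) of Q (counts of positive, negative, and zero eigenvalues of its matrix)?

(3, 0, 0)

Write A = [[33, 8, -8], [8, 4, 0], [-8, 0, 4]].
Congruent diagonalization of A (simultaneous row and column reduction) yields pivots 33, 68/33, 4/17.
That gives 3 positive pivots.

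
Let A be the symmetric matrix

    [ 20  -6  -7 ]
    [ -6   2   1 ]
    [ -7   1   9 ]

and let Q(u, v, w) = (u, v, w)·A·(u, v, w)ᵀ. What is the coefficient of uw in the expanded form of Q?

The coefficient of uw is A[1,3] + A[3,1] = 2·(-7) = -14.

-14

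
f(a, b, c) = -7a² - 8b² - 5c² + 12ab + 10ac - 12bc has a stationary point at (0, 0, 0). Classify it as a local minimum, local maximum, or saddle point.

local maximum

The Hessian at the origin is H = [[-14, 12, 10], [12, -16, -12], [10, -12, -10]].
Congruent diagonalization of H (simultaneous row and column reduction) yields pivots -14, -40/7, -4/5.
So there are 3 negative pivots.
H is negative definite, so the origin is a strict local maximum.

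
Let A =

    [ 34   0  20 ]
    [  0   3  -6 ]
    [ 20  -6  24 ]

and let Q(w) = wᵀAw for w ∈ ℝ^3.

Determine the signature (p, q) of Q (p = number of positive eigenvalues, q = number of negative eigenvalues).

Row-reducing A symmetrically gives the diagonal entries 34, 3, 4/17.
So there are 3 positive pivots.

(3, 0)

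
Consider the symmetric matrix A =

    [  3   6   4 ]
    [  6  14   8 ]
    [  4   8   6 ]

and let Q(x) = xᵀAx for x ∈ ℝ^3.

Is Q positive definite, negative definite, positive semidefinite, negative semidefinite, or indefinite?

An LDLᵀ factorisation of A has diagonal entries 3, 2, 2/3.
That gives 3 positive pivots.
Hence Q is positive definite.

positive definite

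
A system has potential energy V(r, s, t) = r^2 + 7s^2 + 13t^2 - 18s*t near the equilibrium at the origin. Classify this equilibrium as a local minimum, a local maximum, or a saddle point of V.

local minimum

The Hessian at the origin is H = [[2, 0, 0], [0, 14, -18], [0, -18, 26]].
Applying the same elementary operations to the rows and columns of H produces a congruent diagonal matrix with entries 2, 14, 20/7.
That gives 3 positive pivots.
H is positive definite, so the origin is a strict local minimum.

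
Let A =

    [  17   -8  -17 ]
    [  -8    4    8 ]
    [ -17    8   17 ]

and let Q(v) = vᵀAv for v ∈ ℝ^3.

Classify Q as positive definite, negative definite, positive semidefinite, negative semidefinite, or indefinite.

Congruent diagonalization of A (simultaneous row and column reduction) yields pivots 17, 4/17, 0.
So there are 2 positive, 1 zero pivots.
Hence Q is positive semidefinite.

positive semidefinite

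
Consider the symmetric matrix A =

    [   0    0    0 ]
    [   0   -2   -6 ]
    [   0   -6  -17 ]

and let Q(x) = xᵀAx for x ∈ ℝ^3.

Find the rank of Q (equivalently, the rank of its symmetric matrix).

Congruent diagonalization of A (simultaneous row and column reduction) yields pivots 0, -2, 1.
So there are 1 positive, 1 negative, 1 zero pivots.
The rank is the number of nonzero pivots: 2.

2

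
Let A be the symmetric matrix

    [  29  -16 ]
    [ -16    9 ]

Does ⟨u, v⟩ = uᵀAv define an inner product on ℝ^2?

yes

For the 2×2 matrix [[29, -16], [-16, 9]]: det = 29·9 − (-16)² = 5, trace = 38.
det > 0 so both eigenvalues share the sign of the trace; trace = 38 > 0 ⇒ both positive.
⟨·,·⟩ is an inner product exactly when A is positive definite.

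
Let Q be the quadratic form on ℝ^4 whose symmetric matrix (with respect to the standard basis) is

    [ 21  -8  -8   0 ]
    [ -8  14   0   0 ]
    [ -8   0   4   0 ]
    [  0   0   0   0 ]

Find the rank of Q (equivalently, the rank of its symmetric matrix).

Row-reducing A symmetrically gives the diagonal entries 21, 230/21, 12/115, 0.
Counting signs: 3 positive, 1 zero.
The rank is the number of nonzero pivots: 3.

3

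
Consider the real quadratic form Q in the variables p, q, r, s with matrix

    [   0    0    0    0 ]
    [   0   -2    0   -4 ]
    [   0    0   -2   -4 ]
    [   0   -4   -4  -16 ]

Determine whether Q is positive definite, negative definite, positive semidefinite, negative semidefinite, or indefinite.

negative semidefinite

Congruent diagonalization of A (simultaneous row and column reduction) yields pivots 0, -2, -2, 0.
That gives 2 negative, 2 zero pivots.
Hence Q is negative semidefinite.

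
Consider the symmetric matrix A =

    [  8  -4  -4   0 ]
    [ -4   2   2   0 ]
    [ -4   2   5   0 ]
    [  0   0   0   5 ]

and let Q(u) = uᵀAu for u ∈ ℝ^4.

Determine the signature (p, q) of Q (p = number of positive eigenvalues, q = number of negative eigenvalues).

(3, 0)

Row-reducing A symmetrically gives the diagonal entries 8, 0, 3, 5.
So there are 3 positive, 1 zero pivots.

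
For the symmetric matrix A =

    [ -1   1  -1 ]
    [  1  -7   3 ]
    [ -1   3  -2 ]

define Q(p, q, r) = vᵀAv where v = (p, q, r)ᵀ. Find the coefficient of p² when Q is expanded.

-1

The coefficient of p² is the diagonal entry A[1,1] = -1.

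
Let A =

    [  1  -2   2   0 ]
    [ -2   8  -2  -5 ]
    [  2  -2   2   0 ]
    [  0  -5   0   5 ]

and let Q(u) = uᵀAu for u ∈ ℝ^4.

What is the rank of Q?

4

Row-reducing A symmetrically gives the diagonal entries 1, 4, -3, 5/6.
That gives 3 positive, 1 negative pivots.
The rank is the number of nonzero pivots: 4.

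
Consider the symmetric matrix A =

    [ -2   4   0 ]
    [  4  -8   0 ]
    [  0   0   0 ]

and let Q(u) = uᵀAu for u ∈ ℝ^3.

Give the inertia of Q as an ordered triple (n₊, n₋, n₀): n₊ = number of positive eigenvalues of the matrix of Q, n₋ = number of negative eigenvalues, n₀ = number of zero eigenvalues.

(0, 1, 2)

Symmetric row and column elimination reduces A to a congruent diagonal form with pivots -2, 0, 0.
Counting signs: 1 negative, 2 zero.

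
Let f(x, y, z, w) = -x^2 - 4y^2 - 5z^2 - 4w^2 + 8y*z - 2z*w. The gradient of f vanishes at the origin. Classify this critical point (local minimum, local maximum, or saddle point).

local maximum

The Hessian at the origin is H = [[-2, 0, 0, 0], [0, -8, 8, 0], [0, 8, -10, -2], [0, 0, -2, -8]].
An LDLᵀ factorisation of H has diagonal entries -2, -8, -2, -6.
That gives 4 negative pivots.
H is negative definite, so the origin is a strict local maximum.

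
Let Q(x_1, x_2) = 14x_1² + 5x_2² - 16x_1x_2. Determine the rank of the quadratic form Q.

2

The associated matrix is A = [[14, -8], [-8, 5]].
Symmetric row and column elimination reduces A to a congruent diagonal form with pivots 14, 3/7.
So there are 2 positive pivots.
The rank is the number of nonzero pivots: 2.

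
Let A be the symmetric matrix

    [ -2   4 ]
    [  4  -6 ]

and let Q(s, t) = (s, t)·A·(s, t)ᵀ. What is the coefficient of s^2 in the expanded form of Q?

-2

The coefficient of s^2 is the diagonal entry A[1,1] = -2.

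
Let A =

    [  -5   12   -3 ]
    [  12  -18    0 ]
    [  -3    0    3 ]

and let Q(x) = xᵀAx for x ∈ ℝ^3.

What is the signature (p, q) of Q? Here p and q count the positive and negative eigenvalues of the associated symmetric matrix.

(1, 1)

Congruent diagonalization of A (simultaneous row and column reduction) yields pivots -5, 54/5, 0.
So there are 1 positive, 1 negative, 1 zero pivots.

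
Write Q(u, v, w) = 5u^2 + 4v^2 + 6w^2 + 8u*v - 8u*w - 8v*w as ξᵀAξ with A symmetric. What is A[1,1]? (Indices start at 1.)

The coefficient of u^2 in Q is 5, and that is exactly A[1,1].

5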